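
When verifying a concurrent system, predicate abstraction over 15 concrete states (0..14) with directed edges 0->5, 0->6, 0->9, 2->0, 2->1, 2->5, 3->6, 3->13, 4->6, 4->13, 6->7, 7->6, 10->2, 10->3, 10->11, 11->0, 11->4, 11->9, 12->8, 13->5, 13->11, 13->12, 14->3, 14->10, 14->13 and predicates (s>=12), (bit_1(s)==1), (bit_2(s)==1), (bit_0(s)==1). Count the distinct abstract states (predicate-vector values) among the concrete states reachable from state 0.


BFS from 0:
Concrete reachable: {0, 5, 6, 7, 9}
Abstract via predicates (s>=12), (bit_1(s)==1), (bit_2(s)==1), (bit_0(s)==1):
  (0,0,0,0) <- {0}
  (0,0,0,1) <- {9}
  (0,0,1,1) <- {5}
  (0,1,1,0) <- {6}
  (0,1,1,1) <- {7}
Distinct abstract states = 5

5


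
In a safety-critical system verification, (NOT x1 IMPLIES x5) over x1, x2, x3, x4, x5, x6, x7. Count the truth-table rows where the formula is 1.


Formula: (NOT x1 IMPLIES x5) over 7 vars (128 rows)
Evaluate each row (x1, x2, x3, x4, x5, x6, x7 as bits, MSB first):
  row 0 [0000000]: (NOT 0 IMPLIES 0) -> 0
  row 1 [0000001]: (NOT 0 IMPLIES 0) -> 0
  row 2 [0000010]: (NOT 0 IMPLIES 0) -> 0
  row 3 [0000011]: (NOT 0 IMPLIES 0) -> 0
  row 4 [0000100]: (NOT 0 IMPLIES 1) -> 1
  (every remaining row is evaluated the same way; all 128 results are listed next)
Full result column, 8 rows per line (x1,x2,x3,x4 fixed per line; x5,x6,x7 runs 000..111 left to right):
  rows 0-7 [x1,x2,x3,x4=0000]: 00001111  (ones: 4)
  rows 8-15 [x1,x2,x3,x4=0001]: 00001111  (ones: 4)
  rows 16-23 [x1,x2,x3,x4=0010]: 00001111  (ones: 4)
  rows 24-31 [x1,x2,x3,x4=0011]: 00001111  (ones: 4)
  rows 32-39 [x1,x2,x3,x4=0100]: 00001111  (ones: 4)
  rows 40-47 [x1,x2,x3,x4=0101]: 00001111  (ones: 4)
  rows 48-55 [x1,x2,x3,x4=0110]: 00001111  (ones: 4)
  rows 56-63 [x1,x2,x3,x4=0111]: 00001111  (ones: 4)
  rows 64-71 [x1,x2,x3,x4=1000]: 11111111  (ones: 8)
  rows 72-79 [x1,x2,x3,x4=1001]: 11111111  (ones: 8)
  rows 80-87 [x1,x2,x3,x4=1010]: 11111111  (ones: 8)
  rows 88-95 [x1,x2,x3,x4=1011]: 11111111  (ones: 8)
  rows 96-103 [x1,x2,x3,x4=1100]: 11111111  (ones: 8)
  rows 104-111 [x1,x2,x3,x4=1101]: 11111111  (ones: 8)
  rows 112-119 [x1,x2,x3,x4=1110]: 11111111  (ones: 8)
  rows 120-127 [x1,x2,x3,x4=1111]: 11111111  (ones: 8)
Count of 1-rows = 4+4+4+4+4+4+4+4+8+8+8+8+8+8+8+8 = 96

96


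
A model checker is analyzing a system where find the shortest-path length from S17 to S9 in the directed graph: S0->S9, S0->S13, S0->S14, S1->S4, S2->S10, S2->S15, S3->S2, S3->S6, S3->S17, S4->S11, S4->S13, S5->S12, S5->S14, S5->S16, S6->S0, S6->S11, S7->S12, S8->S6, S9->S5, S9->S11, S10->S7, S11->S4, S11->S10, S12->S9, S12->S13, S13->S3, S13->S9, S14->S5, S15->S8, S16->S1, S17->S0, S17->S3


BFS layer-by-layer from S17:
  dist 0: {S17}
  dist 1: {S0, S3}
  dist 2: {S2, S6, S9, S13, S14}
  -> S9 reached at distance 2
Shortest path length = 2

2


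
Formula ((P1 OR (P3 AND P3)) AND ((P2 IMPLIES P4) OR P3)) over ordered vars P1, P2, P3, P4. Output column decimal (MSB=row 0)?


Formula: ((P1 OR (P3 AND P3)) AND ((P2 IMPLIES P4) OR P3)) over P1, P2, P3, P4 (16 rows)
Evaluate each row (bits = P1,P2,P3,P4, MSB first):
  row 0 [0000]: ((0 OR (0 AND 0)) AND ((0 IMPLIES 0) OR 0)) -> 0
  row 1 [0001]: ((0 OR (0 AND 0)) AND ((0 IMPLIES 1) OR 0)) -> 0
  row 2 [0010]: ((0 OR (1 AND 1)) AND ((0 IMPLIES 0) OR 1)) -> 1
  row 3 [0011]: ((0 OR (1 AND 1)) AND ((0 IMPLIES 1) OR 1)) -> 1
  row 4 [0100]: ((0 OR (0 AND 0)) AND ((1 IMPLIES 0) OR 0)) -> 0
  row 5 [0101]: ((0 OR (0 AND 0)) AND ((1 IMPLIES 1) OR 0)) -> 0
  row 6 [0110]: ((0 OR (1 AND 1)) AND ((1 IMPLIES 0) OR 1)) -> 1
  row 7 [0111]: ((0 OR (1 AND 1)) AND ((1 IMPLIES 1) OR 1)) -> 1
  row 8 [1000]: ((1 OR (0 AND 0)) AND ((0 IMPLIES 0) OR 0)) -> 1
  row 9 [1001]: ((1 OR (0 AND 0)) AND ((0 IMPLIES 1) OR 0)) -> 1
  row 10 [1010]: ((1 OR (1 AND 1)) AND ((0 IMPLIES 0) OR 1)) -> 1
  row 11 [1011]: ((1 OR (1 AND 1)) AND ((0 IMPLIES 1) OR 1)) -> 1
  row 12 [1100]: ((1 OR (0 AND 0)) AND ((1 IMPLIES 0) OR 0)) -> 0
  row 13 [1101]: ((1 OR (0 AND 0)) AND ((1 IMPLIES 1) OR 0)) -> 1
  row 14 [1110]: ((1 OR (1 AND 1)) AND ((1 IMPLIES 0) OR 1)) -> 1
  row 15 [1111]: ((1 OR (1 AND 1)) AND ((1 IMPLIES 1) OR 1)) -> 1
Full result column, 4 rows per line (P1,P2 fixed per line; P3,P4 runs 00..11 left to right):
  rows 0-3 [P1,P2=00]: 0011  = hex 3
  rows 4-7 [P1,P2=01]: 0011  = hex 3
  rows 8-11 [P1,P2=10]: 1111  = hex F
  rows 12-15 [P1,P2=11]: 0111  = hex 7
Output column (row 0 .. row 15) = 0011001111110111
Output column grouped in 4s = 0011 0011 1111 0111 = 0x33F7
Convert to decimal digit by digit (value = value*16 + digit):
  3 -> 3
  3*16 + 3 = 51
  51*16 + 15 (F) = 831
  831*16 + 7 = 13303
Decimal = 13303

13303


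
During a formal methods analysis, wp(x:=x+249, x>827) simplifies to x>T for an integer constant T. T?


Formula: wp(x:=E, P) = P[E/x] (substitute E for x in postcondition)
Step 1: Postcondition: x>827
Step 2: Substitute x+249 for x: x+249>827
Step 3: Solve for x: x > 827-249 = 578

578


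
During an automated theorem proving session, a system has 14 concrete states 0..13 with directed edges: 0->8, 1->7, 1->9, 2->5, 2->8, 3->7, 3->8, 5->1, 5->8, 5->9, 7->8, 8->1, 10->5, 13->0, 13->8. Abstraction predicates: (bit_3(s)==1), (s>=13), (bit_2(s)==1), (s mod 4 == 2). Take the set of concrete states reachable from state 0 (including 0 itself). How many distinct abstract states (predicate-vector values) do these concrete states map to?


BFS from 0:
Concrete reachable: {0, 1, 7, 8, 9}
Abstract via predicates (bit_3(s)==1), (s>=13), (bit_2(s)==1), (s mod 4 == 2):
  (0,0,0,0) <- {0, 1}
  (0,0,1,0) <- {7}
  (1,0,0,0) <- {8, 9}
Distinct abstract states = 3

3


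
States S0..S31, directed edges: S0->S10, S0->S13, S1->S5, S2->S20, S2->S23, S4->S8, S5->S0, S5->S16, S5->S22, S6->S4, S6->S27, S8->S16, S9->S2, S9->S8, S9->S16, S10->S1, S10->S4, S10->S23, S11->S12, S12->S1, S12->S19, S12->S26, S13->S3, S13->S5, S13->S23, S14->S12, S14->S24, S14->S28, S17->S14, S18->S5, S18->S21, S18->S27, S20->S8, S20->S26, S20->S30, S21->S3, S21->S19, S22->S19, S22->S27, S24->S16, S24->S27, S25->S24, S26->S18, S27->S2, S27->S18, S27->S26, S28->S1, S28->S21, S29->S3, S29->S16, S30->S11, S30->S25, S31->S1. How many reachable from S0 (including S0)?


BFS from S0:
  layer 0: {S0}
  layer 1: {S10, S13}
  layer 2: {S1, S3, S4, S5, S23}
  layer 3: {S8, S16, S22}
  layer 4: {S19, S27}
  layer 5: {S2, S18, S26}
  layer 6: {S20, S21}
  layer 7: {S30}
  layer 8: {S11, S25}
  layer 9: {S12, S24}
Reachable set: {S0, S1, S2, S3, S4, S5, S8, S10, S11, S12, S13, S16, S18, S19, S20, S21, S22, S23, S24, S25, S26, S27, S30}
Count = 23

23


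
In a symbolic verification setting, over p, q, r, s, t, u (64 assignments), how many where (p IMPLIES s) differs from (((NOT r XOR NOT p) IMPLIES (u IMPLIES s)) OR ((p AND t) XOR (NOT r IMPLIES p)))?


F1 = (p IMPLIES s)
F2 = (((NOT r XOR NOT p) IMPLIES (u IMPLIES s)) OR ((p AND t) XOR (NOT r IMPLIES p)))
Evaluate both on each of 64 rows (bits = p,q,r,s,t,u):
  row 0 [000000]: F1=1 F2=1 -> 0
  row 1 [000001]: F1=1 F2=1 -> 0
  row 2 [000010]: F1=1 F2=1 -> 0
  row 3 [000011]: F1=1 F2=1 -> 0
  row 4 [000100]: F1=1 F2=1 -> 0
  (every remaining row is evaluated the same way; all 64 results are listed next)
Full result column, 8 rows per line (p,q,r fixed per line; s,t,u runs 000..111 left to right):
  rows 0-7 [p,q,r=000]: 00000000  (ones: 0)
  rows 8-15 [p,q,r=001]: 00000000  (ones: 0)
  rows 16-23 [p,q,r=010]: 00000000  (ones: 0)
  rows 24-31 [p,q,r=011]: 00000000  (ones: 0)
  rows 32-39 [p,q,r=100]: 11100000  (ones: 3)
  rows 40-47 [p,q,r=101]: 11110000  (ones: 4)
  rows 48-55 [p,q,r=110]: 11100000  (ones: 3)
  rows 56-63 [p,q,r=111]: 11110000  (ones: 4)
Disagreements = 0+0+0+0+3+4+3+4 = 14

14


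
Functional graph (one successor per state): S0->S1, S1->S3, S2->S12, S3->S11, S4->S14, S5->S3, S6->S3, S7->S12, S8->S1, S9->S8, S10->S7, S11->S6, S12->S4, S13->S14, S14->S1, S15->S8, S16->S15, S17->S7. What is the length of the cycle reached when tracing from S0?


Trace from S0 until a state repeats:
  S0 -> S1 -> S3 -> S11 -> S6 -> S3
S3 first seen at step 2, revisited at step 5.
Cycle length = 5 - 2 = 3

3


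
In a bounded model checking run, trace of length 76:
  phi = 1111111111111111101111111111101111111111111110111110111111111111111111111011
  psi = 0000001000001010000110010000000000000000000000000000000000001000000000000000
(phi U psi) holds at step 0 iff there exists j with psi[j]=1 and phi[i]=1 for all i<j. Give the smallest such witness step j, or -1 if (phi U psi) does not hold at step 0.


(phi U psi) at 0: need smallest j with psi[j]=1 and phi[i]=1 for all i in [0,j).
Scan from step 0:
  step 0: phi=1, psi=0 -> continue
  step 1: phi=1, psi=0 -> continue
  step 2: phi=1, psi=0 -> continue
  step 3: phi=1, psi=0 -> continue
  step 6: psi=1 and phi held for [0,6) -> witness found
Witness step = 6

6


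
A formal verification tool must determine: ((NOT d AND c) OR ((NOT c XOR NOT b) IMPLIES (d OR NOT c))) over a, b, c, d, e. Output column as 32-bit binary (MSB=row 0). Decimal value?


Formula: ((NOT d AND c) OR ((NOT c XOR NOT b) IMPLIES (d OR NOT c))) over a, b, c, d, e (32 rows)
Evaluate each row (bits = a,b,c,d,e, MSB first):
  row 0 [00000]: ((NOT 0 AND 0) OR ((NOT 0 XOR NOT 0) IMPLIES (0 OR NOT 0))) -> 1
  row 1 [00001]: ((NOT 0 AND 0) OR ((NOT 0 XOR NOT 0) IMPLIES (0 OR NOT 0))) -> 1
  row 2 [00010]: ((NOT 1 AND 0) OR ((NOT 0 XOR NOT 0) IMPLIES (1 OR NOT 0))) -> 1
  row 3 [00011]: ((NOT 1 AND 0) OR ((NOT 0 XOR NOT 0) IMPLIES (1 OR NOT 0))) -> 1
  row 4 [00100]: ((NOT 0 AND 1) OR ((NOT 1 XOR NOT 0) IMPLIES (0 OR NOT 1))) -> 1
  row 5 [00101]: ((NOT 0 AND 1) OR ((NOT 1 XOR NOT 0) IMPLIES (0 OR NOT 1))) -> 1
  row 6 [00110]: ((NOT 1 AND 1) OR ((NOT 1 XOR NOT 0) IMPLIES (1 OR NOT 1))) -> 1
  row 7 [00111]: ((NOT 1 AND 1) OR ((NOT 1 XOR NOT 0) IMPLIES (1 OR NOT 1))) -> 1
  row 8 [01000]: ((NOT 0 AND 0) OR ((NOT 0 XOR NOT 1) IMPLIES (0 OR NOT 0))) -> 1
  row 9 [01001]: ((NOT 0 AND 0) OR ((NOT 0 XOR NOT 1) IMPLIES (0 OR NOT 0))) -> 1
  row 10 [01010]: ((NOT 1 AND 0) OR ((NOT 0 XOR NOT 1) IMPLIES (1 OR NOT 0))) -> 1
  row 11 [01011]: ((NOT 1 AND 0) OR ((NOT 0 XOR NOT 1) IMPLIES (1 OR NOT 0))) -> 1
  row 12 [01100]: ((NOT 0 AND 1) OR ((NOT 1 XOR NOT 1) IMPLIES (0 OR NOT 1))) -> 1
  row 13 [01101]: ((NOT 0 AND 1) OR ((NOT 1 XOR NOT 1) IMPLIES (0 OR NOT 1))) -> 1
  row 14 [01110]: ((NOT 1 AND 1) OR ((NOT 1 XOR NOT 1) IMPLIES (1 OR NOT 1))) -> 1
  row 15 [01111]: ((NOT 1 AND 1) OR ((NOT 1 XOR NOT 1) IMPLIES (1 OR NOT 1))) -> 1
  row 16 [10000]: ((NOT 0 AND 0) OR ((NOT 0 XOR NOT 0) IMPLIES (0 OR NOT 0))) -> 1
  row 17 [10001]: ((NOT 0 AND 0) OR ((NOT 0 XOR NOT 0) IMPLIES (0 OR NOT 0))) -> 1
  row 18 [10010]: ((NOT 1 AND 0) OR ((NOT 0 XOR NOT 0) IMPLIES (1 OR NOT 0))) -> 1
  row 19 [10011]: ((NOT 1 AND 0) OR ((NOT 0 XOR NOT 0) IMPLIES (1 OR NOT 0))) -> 1
  row 20 [10100]: ((NOT 0 AND 1) OR ((NOT 1 XOR NOT 0) IMPLIES (0 OR NOT 1))) -> 1
  row 21 [10101]: ((NOT 0 AND 1) OR ((NOT 1 XOR NOT 0) IMPLIES (0 OR NOT 1))) -> 1
  row 22 [10110]: ((NOT 1 AND 1) OR ((NOT 1 XOR NOT 0) IMPLIES (1 OR NOT 1))) -> 1
  row 23 [10111]: ((NOT 1 AND 1) OR ((NOT 1 XOR NOT 0) IMPLIES (1 OR NOT 1))) -> 1
  row 24 [11000]: ((NOT 0 AND 0) OR ((NOT 0 XOR NOT 1) IMPLIES (0 OR NOT 0))) -> 1
  row 25 [11001]: ((NOT 0 AND 0) OR ((NOT 0 XOR NOT 1) IMPLIES (0 OR NOT 0))) -> 1
  row 26 [11010]: ((NOT 1 AND 0) OR ((NOT 0 XOR NOT 1) IMPLIES (1 OR NOT 0))) -> 1
  row 27 [11011]: ((NOT 1 AND 0) OR ((NOT 0 XOR NOT 1) IMPLIES (1 OR NOT 0))) -> 1
  row 28 [11100]: ((NOT 0 AND 1) OR ((NOT 1 XOR NOT 1) IMPLIES (0 OR NOT 1))) -> 1
  row 29 [11101]: ((NOT 0 AND 1) OR ((NOT 1 XOR NOT 1) IMPLIES (0 OR NOT 1))) -> 1
  row 30 [11110]: ((NOT 1 AND 1) OR ((NOT 1 XOR NOT 1) IMPLIES (1 OR NOT 1))) -> 1
  row 31 [11111]: ((NOT 1 AND 1) OR ((NOT 1 XOR NOT 1) IMPLIES (1 OR NOT 1))) -> 1
Full result column, 4 rows per line (a,b,c fixed per line; d,e runs 00..11 left to right):
  rows 0-3 [a,b,c=000]: 1111  = hex F
  rows 4-7 [a,b,c=001]: 1111  = hex F
  rows 8-11 [a,b,c=010]: 1111  = hex F
  rows 12-15 [a,b,c=011]: 1111  = hex F
  rows 16-19 [a,b,c=100]: 1111  = hex F
  rows 20-23 [a,b,c=101]: 1111  = hex F
  rows 24-27 [a,b,c=110]: 1111  = hex F
  rows 28-31 [a,b,c=111]: 1111  = hex F
Output column (row 0 .. row 31) = 11111111111111111111111111111111
Output column grouped in 4s = 1111 1111 1111 1111 1111 1111 1111 1111 = 0xFFFFFFFF
Convert to decimal digit by digit (value = value*16 + digit):
  F -> 15
  15*16 + 15 (F) = 255
  255*16 + 15 (F) = 4095
  4095*16 + 15 (F) = 65535
  65535*16 + 15 (F) = 1048575
  1048575*16 + 15 (F) = 16777215
  16777215*16 + 15 (F) = 268435455
  268435455*16 + 15 (F) = 4294967295
Decimal = 4294967295

4294967295


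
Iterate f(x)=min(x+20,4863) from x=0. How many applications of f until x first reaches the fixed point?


Step 1: x=0, cap=4863, increment=20
Step 2: x grows by 20 each step until capped at 4863; fixed point is x=4863
Step 3: iterations = ceil(4863/20) = 244

244


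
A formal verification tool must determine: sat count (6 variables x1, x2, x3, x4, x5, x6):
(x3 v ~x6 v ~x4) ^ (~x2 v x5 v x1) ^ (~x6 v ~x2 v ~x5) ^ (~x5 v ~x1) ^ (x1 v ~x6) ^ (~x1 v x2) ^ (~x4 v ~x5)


CNF with 7 clauses over 6 vars (64 assignments).
An assignment satisfies CNF iff every clause has >=1 true literal.
Check each row (bits = x1,x2,x3,x4,x5,x6; clause T/F shown):
  row 0 [000000]: clauses=TTTTTTT -> 1
  row 1 [000001]: clauses=TTTTFTT -> 0
  row 2 [000010]: clauses=TTTTTTT -> 1
  row 3 [000011]: clauses=TTTTFTT -> 0
  row 4 [000100]: clauses=TTTTTTT -> 1
  (every remaining row is evaluated the same way; all 64 results are listed next)
Full result column, 8 rows per line (x1,x2,x3 fixed per line; x4,x5,x6 runs 000..111 left to right):
  rows 0-7 [x1,x2,x3=000]: 10101000  (ones: 3)
  rows 8-15 [x1,x2,x3=001]: 10101000  (ones: 3)
  rows 16-23 [x1,x2,x3=010]: 00100000  (ones: 1)
  rows 24-31 [x1,x2,x3=011]: 00100000  (ones: 1)
  rows 32-39 [x1,x2,x3=100]: 00000000  (ones: 0)
  rows 40-47 [x1,x2,x3=101]: 00000000  (ones: 0)
  rows 48-55 [x1,x2,x3=110]: 11001000  (ones: 3)
  rows 56-63 [x1,x2,x3=111]: 11001100  (ones: 4)
Satisfying assignments = 3+3+1+1+0+0+3+4 = 15

15


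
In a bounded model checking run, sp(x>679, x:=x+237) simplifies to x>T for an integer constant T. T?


Formula: sp(P, x:=E) = exists old_x. (x = E[old_x/x]) AND P[old_x/x] (old_x is the value of x before the assignment; eliminate old_x by solving x = E[old_x/x] for old_x)
Step 1: Precondition P: x>679, i.e. old_x > 679
Step 2: Assignment gives x = old_x + 237, so old_x = x - 237
Step 3: Substitute into P: x - 237 > 679
Step 4: Simplify: x > 679+237 = 916

916


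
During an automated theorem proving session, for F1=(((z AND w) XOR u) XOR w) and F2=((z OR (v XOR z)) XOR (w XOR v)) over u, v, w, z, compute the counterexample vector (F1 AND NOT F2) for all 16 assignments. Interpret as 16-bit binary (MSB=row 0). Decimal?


F1 = (((z AND w) XOR u) XOR w)
F2 = ((z OR (v XOR z)) XOR (w XOR v))
Counterexample to F1=>F2 is where F1=1 and F2=0.
Evaluate each row (bits = u,v,w,z, MSB first):
  row 0 [0000]: F1=0 F2=0 -> F1&~F2 -> 0
  row 1 [0001]: F1=0 F2=1 -> F1&~F2 -> 0
  row 2 [0010]: F1=1 F2=1 -> F1&~F2 -> 0
  row 3 [0011]: F1=0 F2=0 -> F1&~F2 -> 0
  row 4 [0100]: F1=0 F2=0 -> F1&~F2 -> 0
  row 5 [0101]: F1=0 F2=0 -> F1&~F2 -> 0
  row 6 [0110]: F1=1 F2=1 -> F1&~F2 -> 0
  row 7 [0111]: F1=0 F2=1 -> F1&~F2 -> 0
  row 8 [1000]: F1=1 F2=0 -> F1&~F2 -> 1
  row 9 [1001]: F1=1 F2=1 -> F1&~F2 -> 0
  row 10 [1010]: F1=0 F2=1 -> F1&~F2 -> 0
  row 11 [1011]: F1=1 F2=0 -> F1&~F2 -> 1
  row 12 [1100]: F1=1 F2=0 -> F1&~F2 -> 1
  row 13 [1101]: F1=1 F2=0 -> F1&~F2 -> 1
  row 14 [1110]: F1=0 F2=1 -> F1&~F2 -> 0
  row 15 [1111]: F1=1 F2=1 -> F1&~F2 -> 0
Full result column, 4 rows per line (u,v fixed per line; w,z runs 00..11 left to right):
  rows 0-3 [u,v=00]: 0000  = hex 0
  rows 4-7 [u,v=01]: 0000  = hex 0
  rows 8-11 [u,v=10]: 1001  = hex 9
  rows 12-15 [u,v=11]: 1100  = hex C
Counterexample vector (row 0 .. row 15) = 0000000010011100
Output column grouped in 4s = 0000 0000 1001 1100 = 0x009C
Convert to decimal digit by digit (value = value*16 + digit):
  0 -> 0
  0*16 + 0 = 0
  0*16 + 9 = 9
  9*16 + 12 (C) = 156
Decimal = 156

156


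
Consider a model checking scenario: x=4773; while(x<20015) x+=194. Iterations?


Step 1: x goes from 4773 toward 20015 by 194; the body runs while x<20015, so iterations = ceil((bound-start)/step)
Step 2: Distance=15242
Step 3: ceil(15242/194)=79

79


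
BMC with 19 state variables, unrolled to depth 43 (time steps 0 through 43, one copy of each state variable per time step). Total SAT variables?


BMC unrolls to depth k, creating one copy of each state var for steps 0..k.
Step count = 43 + 1 = 44 (steps 0 through 43)
Vars per step = 19
Total = 19 * 44 = 836

836


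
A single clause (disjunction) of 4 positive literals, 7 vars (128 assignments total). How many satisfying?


Step 1: Total=2^7=128
Step 2: Unsat when all 4 false: 2^3=8
Step 3: Sat=128-8=120

120


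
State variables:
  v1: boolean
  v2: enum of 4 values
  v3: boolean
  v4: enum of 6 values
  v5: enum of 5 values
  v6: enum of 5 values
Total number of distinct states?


State space = product of domain sizes of all variables.
Domain sizes:
  v1 (boolean): 2
  v2 (enum of 4 values): 4
  v3 (boolean): 2
  v4 (enum of 6 values): 6
  v5 (enum of 5 values): 5
  v6 (enum of 5 values): 5
Product = 2 * 4 * 2 * 6 * 5 * 5 = 2400

2400


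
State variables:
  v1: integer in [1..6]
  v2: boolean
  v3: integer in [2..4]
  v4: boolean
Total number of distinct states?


State space = product of domain sizes of all variables.
Domain sizes:
  v1 (integer in [1..6]): 6
  v2 (boolean): 2
  v3 (integer in [2..4]): 3
  v4 (boolean): 2
Product = 6 * 2 * 3 * 2 = 72

72


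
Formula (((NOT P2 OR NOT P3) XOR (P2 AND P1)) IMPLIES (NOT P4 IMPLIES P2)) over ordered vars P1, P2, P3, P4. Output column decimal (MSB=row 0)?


Formula: (((NOT P2 OR NOT P3) XOR (P2 AND P1)) IMPLIES (NOT P4 IMPLIES P2)) over P1, P2, P3, P4 (16 rows)
Evaluate each row (bits = P1,P2,P3,P4, MSB first):
  row 0 [0000]: (((NOT 0 OR NOT 0) XOR (0 AND 0)) IMPLIES (NOT 0 IMPLIES 0)) -> 0
  row 1 [0001]: (((NOT 0 OR NOT 0) XOR (0 AND 0)) IMPLIES (NOT 1 IMPLIES 0)) -> 1
  row 2 [0010]: (((NOT 0 OR NOT 1) XOR (0 AND 0)) IMPLIES (NOT 0 IMPLIES 0)) -> 0
  row 3 [0011]: (((NOT 0 OR NOT 1) XOR (0 AND 0)) IMPLIES (NOT 1 IMPLIES 0)) -> 1
  row 4 [0100]: (((NOT 1 OR NOT 0) XOR (1 AND 0)) IMPLIES (NOT 0 IMPLIES 1)) -> 1
  row 5 [0101]: (((NOT 1 OR NOT 0) XOR (1 AND 0)) IMPLIES (NOT 1 IMPLIES 1)) -> 1
  row 6 [0110]: (((NOT 1 OR NOT 1) XOR (1 AND 0)) IMPLIES (NOT 0 IMPLIES 1)) -> 1
  row 7 [0111]: (((NOT 1 OR NOT 1) XOR (1 AND 0)) IMPLIES (NOT 1 IMPLIES 1)) -> 1
  row 8 [1000]: (((NOT 0 OR NOT 0) XOR (0 AND 1)) IMPLIES (NOT 0 IMPLIES 0)) -> 0
  row 9 [1001]: (((NOT 0 OR NOT 0) XOR (0 AND 1)) IMPLIES (NOT 1 IMPLIES 0)) -> 1
  row 10 [1010]: (((NOT 0 OR NOT 1) XOR (0 AND 1)) IMPLIES (NOT 0 IMPLIES 0)) -> 0
  row 11 [1011]: (((NOT 0 OR NOT 1) XOR (0 AND 1)) IMPLIES (NOT 1 IMPLIES 0)) -> 1
  row 12 [1100]: (((NOT 1 OR NOT 0) XOR (1 AND 1)) IMPLIES (NOT 0 IMPLIES 1)) -> 1
  row 13 [1101]: (((NOT 1 OR NOT 0) XOR (1 AND 1)) IMPLIES (NOT 1 IMPLIES 1)) -> 1
  row 14 [1110]: (((NOT 1 OR NOT 1) XOR (1 AND 1)) IMPLIES (NOT 0 IMPLIES 1)) -> 1
  row 15 [1111]: (((NOT 1 OR NOT 1) XOR (1 AND 1)) IMPLIES (NOT 1 IMPLIES 1)) -> 1
Full result column, 4 rows per line (P1,P2 fixed per line; P3,P4 runs 00..11 left to right):
  rows 0-3 [P1,P2=00]: 0101  = hex 5
  rows 4-7 [P1,P2=01]: 1111  = hex F
  rows 8-11 [P1,P2=10]: 0101  = hex 5
  rows 12-15 [P1,P2=11]: 1111  = hex F
Output column (row 0 .. row 15) = 0101111101011111
Output column grouped in 4s = 0101 1111 0101 1111 = 0x5F5F
Convert to decimal digit by digit (value = value*16 + digit):
  5 -> 5
  5*16 + 15 (F) = 95
  95*16 + 5 = 1525
  1525*16 + 15 (F) = 24415
Decimal = 24415

24415


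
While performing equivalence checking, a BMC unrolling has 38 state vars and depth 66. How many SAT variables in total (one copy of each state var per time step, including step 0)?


BMC unrolls to depth k, creating one copy of each state var for steps 0..k.
Step count = 66 + 1 = 67 (steps 0 through 66)
Vars per step = 38
Total = 38 * 67 = 2546

2546


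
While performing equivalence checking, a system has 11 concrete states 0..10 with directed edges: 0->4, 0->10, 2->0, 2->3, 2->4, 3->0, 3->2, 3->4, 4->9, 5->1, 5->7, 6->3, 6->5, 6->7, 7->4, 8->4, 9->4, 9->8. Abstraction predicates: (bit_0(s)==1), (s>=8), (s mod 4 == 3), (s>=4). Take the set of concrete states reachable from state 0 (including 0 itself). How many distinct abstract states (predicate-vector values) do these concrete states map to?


BFS from 0:
Concrete reachable: {0, 4, 8, 9, 10}
Abstract via predicates (bit_0(s)==1), (s>=8), (s mod 4 == 3), (s>=4):
  (0,0,0,0) <- {0}
  (0,0,0,1) <- {4}
  (0,1,0,1) <- {8, 10}
  (1,1,0,1) <- {9}
Distinct abstract states = 4

4


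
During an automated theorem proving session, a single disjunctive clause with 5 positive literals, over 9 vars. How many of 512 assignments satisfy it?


Step 1: Total=2^9=512
Step 2: Unsat when all 5 false: 2^4=16
Step 3: Sat=512-16=496

496


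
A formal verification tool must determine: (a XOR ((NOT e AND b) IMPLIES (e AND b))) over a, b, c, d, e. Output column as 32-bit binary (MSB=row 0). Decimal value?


Formula: (a XOR ((NOT e AND b) IMPLIES (e AND b))) over a, b, c, d, e (32 rows)
Evaluate each row (bits = a,b,c,d,e, MSB first):
  row 0 [00000]: (0 XOR ((NOT 0 AND 0) IMPLIES (0 AND 0))) -> 1
  row 1 [00001]: (0 XOR ((NOT 1 AND 0) IMPLIES (1 AND 0))) -> 1
  row 2 [00010]: (0 XOR ((NOT 0 AND 0) IMPLIES (0 AND 0))) -> 1
  row 3 [00011]: (0 XOR ((NOT 1 AND 0) IMPLIES (1 AND 0))) -> 1
  row 4 [00100]: (0 XOR ((NOT 0 AND 0) IMPLIES (0 AND 0))) -> 1
  row 5 [00101]: (0 XOR ((NOT 1 AND 0) IMPLIES (1 AND 0))) -> 1
  row 6 [00110]: (0 XOR ((NOT 0 AND 0) IMPLIES (0 AND 0))) -> 1
  row 7 [00111]: (0 XOR ((NOT 1 AND 0) IMPLIES (1 AND 0))) -> 1
  row 8 [01000]: (0 XOR ((NOT 0 AND 1) IMPLIES (0 AND 1))) -> 0
  row 9 [01001]: (0 XOR ((NOT 1 AND 1) IMPLIES (1 AND 1))) -> 1
  row 10 [01010]: (0 XOR ((NOT 0 AND 1) IMPLIES (0 AND 1))) -> 0
  row 11 [01011]: (0 XOR ((NOT 1 AND 1) IMPLIES (1 AND 1))) -> 1
  row 12 [01100]: (0 XOR ((NOT 0 AND 1) IMPLIES (0 AND 1))) -> 0
  row 13 [01101]: (0 XOR ((NOT 1 AND 1) IMPLIES (1 AND 1))) -> 1
  row 14 [01110]: (0 XOR ((NOT 0 AND 1) IMPLIES (0 AND 1))) -> 0
  row 15 [01111]: (0 XOR ((NOT 1 AND 1) IMPLIES (1 AND 1))) -> 1
  row 16 [10000]: (1 XOR ((NOT 0 AND 0) IMPLIES (0 AND 0))) -> 0
  row 17 [10001]: (1 XOR ((NOT 1 AND 0) IMPLIES (1 AND 0))) -> 0
  row 18 [10010]: (1 XOR ((NOT 0 AND 0) IMPLIES (0 AND 0))) -> 0
  row 19 [10011]: (1 XOR ((NOT 1 AND 0) IMPLIES (1 AND 0))) -> 0
  row 20 [10100]: (1 XOR ((NOT 0 AND 0) IMPLIES (0 AND 0))) -> 0
  row 21 [10101]: (1 XOR ((NOT 1 AND 0) IMPLIES (1 AND 0))) -> 0
  row 22 [10110]: (1 XOR ((NOT 0 AND 0) IMPLIES (0 AND 0))) -> 0
  row 23 [10111]: (1 XOR ((NOT 1 AND 0) IMPLIES (1 AND 0))) -> 0
  row 24 [11000]: (1 XOR ((NOT 0 AND 1) IMPLIES (0 AND 1))) -> 1
  row 25 [11001]: (1 XOR ((NOT 1 AND 1) IMPLIES (1 AND 1))) -> 0
  row 26 [11010]: (1 XOR ((NOT 0 AND 1) IMPLIES (0 AND 1))) -> 1
  row 27 [11011]: (1 XOR ((NOT 1 AND 1) IMPLIES (1 AND 1))) -> 0
  row 28 [11100]: (1 XOR ((NOT 0 AND 1) IMPLIES (0 AND 1))) -> 1
  row 29 [11101]: (1 XOR ((NOT 1 AND 1) IMPLIES (1 AND 1))) -> 0
  row 30 [11110]: (1 XOR ((NOT 0 AND 1) IMPLIES (0 AND 1))) -> 1
  row 31 [11111]: (1 XOR ((NOT 1 AND 1) IMPLIES (1 AND 1))) -> 0
Full result column, 4 rows per line (a,b,c fixed per line; d,e runs 00..11 left to right):
  rows 0-3 [a,b,c=000]: 1111  = hex F
  rows 4-7 [a,b,c=001]: 1111  = hex F
  rows 8-11 [a,b,c=010]: 0101  = hex 5
  rows 12-15 [a,b,c=011]: 0101  = hex 5
  rows 16-19 [a,b,c=100]: 0000  = hex 0
  rows 20-23 [a,b,c=101]: 0000  = hex 0
  rows 24-27 [a,b,c=110]: 1010  = hex A
  rows 28-31 [a,b,c=111]: 1010  = hex A
Output column (row 0 .. row 31) = 11111111010101010000000010101010
Output column grouped in 4s = 1111 1111 0101 0101 0000 0000 1010 1010 = 0xFF5500AA
Convert to decimal digit by digit (value = value*16 + digit):
  F -> 15
  15*16 + 15 (F) = 255
  255*16 + 5 = 4085
  4085*16 + 5 = 65365
  65365*16 + 0 = 1045840
  1045840*16 + 0 = 16733440
  16733440*16 + 10 (A) = 267735050
  267735050*16 + 10 (A) = 4283760810
Decimal = 4283760810

4283760810


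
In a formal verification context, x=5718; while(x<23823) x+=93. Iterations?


Step 1: x goes from 5718 toward 23823 by 93; the body runs while x<23823, so iterations = ceil((bound-start)/step)
Step 2: Distance=18105
Step 3: ceil(18105/93)=195

195


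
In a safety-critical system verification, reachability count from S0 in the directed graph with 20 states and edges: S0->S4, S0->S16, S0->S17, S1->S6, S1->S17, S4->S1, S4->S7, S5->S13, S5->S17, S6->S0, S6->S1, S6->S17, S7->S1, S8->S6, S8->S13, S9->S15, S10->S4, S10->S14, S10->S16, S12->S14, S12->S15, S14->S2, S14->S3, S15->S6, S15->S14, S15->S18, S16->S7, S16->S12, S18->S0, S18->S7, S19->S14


BFS from S0:
  layer 0: {S0}
  layer 1: {S4, S16, S17}
  layer 2: {S1, S7, S12}
  layer 3: {S6, S14, S15}
  layer 4: {S2, S3, S18}
Reachable set: {S0, S1, S2, S3, S4, S6, S7, S12, S14, S15, S16, S17, S18}
Count = 13

13


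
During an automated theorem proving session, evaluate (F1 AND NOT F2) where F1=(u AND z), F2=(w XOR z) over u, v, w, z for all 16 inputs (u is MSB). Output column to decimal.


F1 = (u AND z)
F2 = (w XOR z)
Counterexample to F1=>F2 is where F1=1 and F2=0.
Evaluate each row (bits = u,v,w,z, MSB first):
  row 0 [0000]: F1=0 F2=0 -> F1&~F2 -> 0
  row 1 [0001]: F1=0 F2=1 -> F1&~F2 -> 0
  row 2 [0010]: F1=0 F2=1 -> F1&~F2 -> 0
  row 3 [0011]: F1=0 F2=0 -> F1&~F2 -> 0
  row 4 [0100]: F1=0 F2=0 -> F1&~F2 -> 0
  row 5 [0101]: F1=0 F2=1 -> F1&~F2 -> 0
  row 6 [0110]: F1=0 F2=1 -> F1&~F2 -> 0
  row 7 [0111]: F1=0 F2=0 -> F1&~F2 -> 0
  row 8 [1000]: F1=0 F2=0 -> F1&~F2 -> 0
  row 9 [1001]: F1=1 F2=1 -> F1&~F2 -> 0
  row 10 [1010]: F1=0 F2=1 -> F1&~F2 -> 0
  row 11 [1011]: F1=1 F2=0 -> F1&~F2 -> 1
  row 12 [1100]: F1=0 F2=0 -> F1&~F2 -> 0
  row 13 [1101]: F1=1 F2=1 -> F1&~F2 -> 0
  row 14 [1110]: F1=0 F2=1 -> F1&~F2 -> 0
  row 15 [1111]: F1=1 F2=0 -> F1&~F2 -> 1
Full result column, 4 rows per line (u,v fixed per line; w,z runs 00..11 left to right):
  rows 0-3 [u,v=00]: 0000  = hex 0
  rows 4-7 [u,v=01]: 0000  = hex 0
  rows 8-11 [u,v=10]: 0001  = hex 1
  rows 12-15 [u,v=11]: 0001  = hex 1
Counterexample vector (row 0 .. row 15) = 0000000000010001
Output column grouped in 4s = 0000 0000 0001 0001 = 0x0011
Convert to decimal digit by digit (value = value*16 + digit):
  0 -> 0
  0*16 + 0 = 0
  0*16 + 1 = 1
  1*16 + 1 = 17
Decimal = 17

17


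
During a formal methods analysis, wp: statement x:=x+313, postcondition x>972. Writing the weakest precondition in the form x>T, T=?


Formula: wp(x:=E, P) = P[E/x] (substitute E for x in postcondition)
Step 1: Postcondition: x>972
Step 2: Substitute x+313 for x: x+313>972
Step 3: Solve for x: x > 972-313 = 659

659


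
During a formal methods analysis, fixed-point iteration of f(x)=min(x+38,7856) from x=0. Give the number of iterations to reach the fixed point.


Step 1: x=0, cap=7856, increment=38
Step 2: x grows by 38 each step until capped at 7856; fixed point is x=7856
Step 3: iterations = ceil(7856/38) = 207

207


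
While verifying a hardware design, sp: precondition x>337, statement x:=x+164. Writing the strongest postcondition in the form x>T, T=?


Formula: sp(P, x:=E) = exists old_x. (x = E[old_x/x]) AND P[old_x/x] (old_x is the value of x before the assignment; eliminate old_x by solving x = E[old_x/x] for old_x)
Step 1: Precondition P: x>337, i.e. old_x > 337
Step 2: Assignment gives x = old_x + 164, so old_x = x - 164
Step 3: Substitute into P: x - 164 > 337
Step 4: Simplify: x > 337+164 = 501

501


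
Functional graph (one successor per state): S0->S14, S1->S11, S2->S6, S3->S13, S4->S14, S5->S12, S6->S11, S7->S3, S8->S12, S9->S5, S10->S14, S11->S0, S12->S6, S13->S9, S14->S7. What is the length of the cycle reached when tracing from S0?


Trace from S0 until a state repeats:
  S0 -> S14 -> S7 -> S3 -> S13 -> S9 -> S5 -> S12 -> S6 -> S11 -> S0
S0 first seen at step 0, revisited at step 10.
Cycle length = 10 - 0 = 10

10


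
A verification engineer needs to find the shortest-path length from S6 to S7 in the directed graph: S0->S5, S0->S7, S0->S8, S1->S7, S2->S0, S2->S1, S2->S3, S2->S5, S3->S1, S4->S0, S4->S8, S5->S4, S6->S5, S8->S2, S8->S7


BFS layer-by-layer from S6:
  dist 0: {S6}
  dist 1: {S5}
  dist 2: {S4}
  dist 3: {S0, S8}
  dist 4: {S2, S7}
  -> S7 reached at distance 4
Shortest path length = 4

4


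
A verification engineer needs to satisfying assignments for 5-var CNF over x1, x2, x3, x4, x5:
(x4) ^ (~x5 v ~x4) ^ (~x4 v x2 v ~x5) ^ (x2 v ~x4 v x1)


CNF with 4 clauses over 5 vars (32 assignments).
An assignment satisfies CNF iff every clause has >=1 true literal.
Check each row (bits = x1,x2,x3,x4,x5; clause T/F shown):
  row 0 [00000]: clauses=FTTT -> 0
  row 1 [00001]: clauses=FTTT -> 0
  row 2 [00010]: clauses=TTTF -> 0
  row 3 [00011]: clauses=TFFF -> 0
  row 4 [00100]: clauses=FTTT -> 0
  row 5 [00101]: clauses=FTTT -> 0
  row 6 [00110]: clauses=TTTF -> 0
  row 7 [00111]: clauses=TFFF -> 0
  row 8 [01000]: clauses=FTTT -> 0
  row 9 [01001]: clauses=FTTT -> 0
  row 10 [01010]: clauses=TTTT -> 1
  row 11 [01011]: clauses=TFTT -> 0
  row 12 [01100]: clauses=FTTT -> 0
  row 13 [01101]: clauses=FTTT -> 0
  row 14 [01110]: clauses=TTTT -> 1
  row 15 [01111]: clauses=TFTT -> 0
  row 16 [10000]: clauses=FTTT -> 0
  row 17 [10001]: clauses=FTTT -> 0
  row 18 [10010]: clauses=TTTT -> 1
  row 19 [10011]: clauses=TFFT -> 0
  row 20 [10100]: clauses=FTTT -> 0
  row 21 [10101]: clauses=FTTT -> 0
  row 22 [10110]: clauses=TTTT -> 1
  row 23 [10111]: clauses=TFFT -> 0
  row 24 [11000]: clauses=FTTT -> 0
  row 25 [11001]: clauses=FTTT -> 0
  row 26 [11010]: clauses=TTTT -> 1
  row 27 [11011]: clauses=TFTT -> 0
  row 28 [11100]: clauses=FTTT -> 0
  row 29 [11101]: clauses=FTTT -> 0
  row 30 [11110]: clauses=TTTT -> 1
  row 31 [11111]: clauses=TFTT -> 0
Full result column, 8 rows per line (x1,x2 fixed per line; x3,x4,x5 runs 000..111 left to right):
  rows 0-7 [x1,x2=00]: 00000000  (ones: 0)
  rows 8-15 [x1,x2=01]: 00100010  (ones: 2)
  rows 16-23 [x1,x2=10]: 00100010  (ones: 2)
  rows 24-31 [x1,x2=11]: 00100010  (ones: 2)
Satisfying assignments = 0+2+2+2 = 6

6


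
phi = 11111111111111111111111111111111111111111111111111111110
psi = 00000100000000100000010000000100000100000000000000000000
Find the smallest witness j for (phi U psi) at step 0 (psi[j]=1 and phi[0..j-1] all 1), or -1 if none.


(phi U psi) at 0: need smallest j with psi[j]=1 and phi[i]=1 for all i in [0,j).
Scan from step 0:
  step 0: phi=1, psi=0 -> continue
  step 1: phi=1, psi=0 -> continue
  step 2: phi=1, psi=0 -> continue
  step 3: phi=1, psi=0 -> continue
  step 5: psi=1 and phi held for [0,5) -> witness found
Witness step = 5

5


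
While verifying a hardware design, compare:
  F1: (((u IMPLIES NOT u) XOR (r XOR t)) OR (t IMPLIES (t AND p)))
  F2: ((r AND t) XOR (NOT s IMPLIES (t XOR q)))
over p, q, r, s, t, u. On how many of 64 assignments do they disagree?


F1 = (((u IMPLIES NOT u) XOR (r XOR t)) OR (t IMPLIES (t AND p)))
F2 = ((r AND t) XOR (NOT s IMPLIES (t XOR q)))
Evaluate both on each of 64 rows (bits = p,q,r,s,t,u):
  row 0 [000000]: F1=1 F2=0 (differ) -> 1
  row 1 [000001]: F1=1 F2=0 (differ) -> 1
  row 2 [000010]: F1=0 F2=1 (differ) -> 1
  row 3 [000011]: F1=1 F2=1 -> 0
  row 4 [000100]: F1=1 F2=1 -> 0
  (every remaining row is evaluated the same way; all 64 results are listed next)
Full result column, 8 rows per line (p,q,r fixed per line; s,t,u runs 000..111 left to right):
  rows 0-7 [p,q,r=000]: 11100010  (ones: 4)
  rows 8-15 [p,q,r=001]: 11100010  (ones: 4)
  rows 16-23 [p,q,r=010]: 00010010  (ones: 2)
  rows 24-31 [p,q,r=011]: 00010010  (ones: 2)
  rows 32-39 [p,q,r=100]: 11000000  (ones: 2)
  rows 40-47 [p,q,r=101]: 11110011  (ones: 6)
  rows 48-55 [p,q,r=110]: 00110000  (ones: 2)
  rows 56-63 [p,q,r=111]: 00000011  (ones: 2)
Disagreements = 4+4+2+2+2+6+2+2 = 24

24


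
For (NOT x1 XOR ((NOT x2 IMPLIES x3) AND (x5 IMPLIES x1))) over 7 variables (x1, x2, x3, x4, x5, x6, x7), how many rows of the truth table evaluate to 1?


Formula: (NOT x1 XOR ((NOT x2 IMPLIES x3) AND (x5 IMPLIES x1))) over 7 vars (128 rows)
Evaluate each row (x1, x2, x3, x4, x5, x6, x7 as bits, MSB first):
  row 0 [0000000]: (NOT 0 XOR ((NOT 0 IMPLIES 0) AND (0 IMPLIES 0))) -> 1
  row 1 [0000001]: (NOT 0 XOR ((NOT 0 IMPLIES 0) AND (0 IMPLIES 0))) -> 1
  row 2 [0000010]: (NOT 0 XOR ((NOT 0 IMPLIES 0) AND (0 IMPLIES 0))) -> 1
  row 3 [0000011]: (NOT 0 XOR ((NOT 0 IMPLIES 0) AND (0 IMPLIES 0))) -> 1
  row 4 [0000100]: (NOT 0 XOR ((NOT 0 IMPLIES 0) AND (1 IMPLIES 0))) -> 1
  (every remaining row is evaluated the same way; all 128 results are listed next)
Full result column, 8 rows per line (x1,x2,x3,x4 fixed per line; x5,x6,x7 runs 000..111 left to right):
  rows 0-7 [x1,x2,x3,x4=0000]: 11111111  (ones: 8)
  rows 8-15 [x1,x2,x3,x4=0001]: 11111111  (ones: 8)
  rows 16-23 [x1,x2,x3,x4=0010]: 00001111  (ones: 4)
  rows 24-31 [x1,x2,x3,x4=0011]: 00001111  (ones: 4)
  rows 32-39 [x1,x2,x3,x4=0100]: 00001111  (ones: 4)
  rows 40-47 [x1,x2,x3,x4=0101]: 00001111  (ones: 4)
  rows 48-55 [x1,x2,x3,x4=0110]: 00001111  (ones: 4)
  rows 56-63 [x1,x2,x3,x4=0111]: 00001111  (ones: 4)
  rows 64-71 [x1,x2,x3,x4=1000]: 00000000  (ones: 0)
  rows 72-79 [x1,x2,x3,x4=1001]: 00000000  (ones: 0)
  rows 80-87 [x1,x2,x3,x4=1010]: 11111111  (ones: 8)
  rows 88-95 [x1,x2,x3,x4=1011]: 11111111  (ones: 8)
  rows 96-103 [x1,x2,x3,x4=1100]: 11111111  (ones: 8)
  rows 104-111 [x1,x2,x3,x4=1101]: 11111111  (ones: 8)
  rows 112-119 [x1,x2,x3,x4=1110]: 11111111  (ones: 8)
  rows 120-127 [x1,x2,x3,x4=1111]: 11111111  (ones: 8)
Count of 1-rows = 8+8+4+4+4+4+4+4+0+0+8+8+8+8+8+8 = 88

88


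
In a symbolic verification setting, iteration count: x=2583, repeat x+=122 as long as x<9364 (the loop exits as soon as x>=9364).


Step 1: x goes from 2583 toward 9364 by 122; the body runs while x<9364, so iterations = ceil((bound-start)/step)
Step 2: Distance=6781
Step 3: ceil(6781/122)=56

56


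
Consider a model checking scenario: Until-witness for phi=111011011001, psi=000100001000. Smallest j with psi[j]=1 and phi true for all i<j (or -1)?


(phi U psi) at 0: need smallest j with psi[j]=1 and phi[i]=1 for all i in [0,j).
Scan from step 0:
  step 0: phi=1, psi=0 -> continue
  step 1: phi=1, psi=0 -> continue
  step 2: phi=1, psi=0 -> continue
  step 3: psi=1 and phi held for [0,3) -> witness found
Witness step = 3

3


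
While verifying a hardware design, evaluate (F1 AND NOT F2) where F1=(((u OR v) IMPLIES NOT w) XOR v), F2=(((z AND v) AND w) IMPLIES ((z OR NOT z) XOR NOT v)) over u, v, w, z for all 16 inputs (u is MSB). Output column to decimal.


F1 = (((u OR v) IMPLIES NOT w) XOR v)
F2 = (((z AND v) AND w) IMPLIES ((z OR NOT z) XOR NOT v))
Counterexample to F1=>F2 is where F1=1 and F2=0.
Evaluate each row (bits = u,v,w,z, MSB first):
  row 0 [0000]: F1=1 F2=1 -> F1&~F2 -> 0
  row 1 [0001]: F1=1 F2=1 -> F1&~F2 -> 0
  row 2 [0010]: F1=1 F2=1 -> F1&~F2 -> 0
  row 3 [0011]: F1=1 F2=1 -> F1&~F2 -> 0
  row 4 [0100]: F1=0 F2=1 -> F1&~F2 -> 0
  row 5 [0101]: F1=0 F2=1 -> F1&~F2 -> 0
  row 6 [0110]: F1=1 F2=1 -> F1&~F2 -> 0
  row 7 [0111]: F1=1 F2=1 -> F1&~F2 -> 0
  row 8 [1000]: F1=1 F2=1 -> F1&~F2 -> 0
  row 9 [1001]: F1=1 F2=1 -> F1&~F2 -> 0
  row 10 [1010]: F1=0 F2=1 -> F1&~F2 -> 0
  row 11 [1011]: F1=0 F2=1 -> F1&~F2 -> 0
  row 12 [1100]: F1=0 F2=1 -> F1&~F2 -> 0
  row 13 [1101]: F1=0 F2=1 -> F1&~F2 -> 0
  row 14 [1110]: F1=1 F2=1 -> F1&~F2 -> 0
  row 15 [1111]: F1=1 F2=1 -> F1&~F2 -> 0
Full result column, 4 rows per line (u,v fixed per line; w,z runs 00..11 left to right):
  rows 0-3 [u,v=00]: 0000  = hex 0
  rows 4-7 [u,v=01]: 0000  = hex 0
  rows 8-11 [u,v=10]: 0000  = hex 0
  rows 12-15 [u,v=11]: 0000  = hex 0
Counterexample vector (row 0 .. row 15) = 0000000000000000
Output column grouped in 4s = 0000 0000 0000 0000 = 0x0000
Convert to decimal digit by digit (value = value*16 + digit):
  0 -> 0
  0*16 + 0 = 0
  0*16 + 0 = 0
  0*16 + 0 = 0
Decimal = 0

0


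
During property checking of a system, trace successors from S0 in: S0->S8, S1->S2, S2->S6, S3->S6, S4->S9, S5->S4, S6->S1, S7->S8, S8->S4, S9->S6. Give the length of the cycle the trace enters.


Trace from S0 until a state repeats:
  S0 -> S8 -> S4 -> S9 -> S6 -> S1 -> S2 -> S6
S6 first seen at step 4, revisited at step 7.
Cycle length = 7 - 4 = 3

3


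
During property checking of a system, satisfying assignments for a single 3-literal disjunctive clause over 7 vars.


Step 1: Total=2^7=128
Step 2: Unsat when all 3 false: 2^4=16
Step 3: Sat=128-16=112

112


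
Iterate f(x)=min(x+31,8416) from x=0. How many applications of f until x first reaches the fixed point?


Step 1: x=0, cap=8416, increment=31
Step 2: x grows by 31 each step until capped at 8416; fixed point is x=8416
Step 3: iterations = ceil(8416/31) = 272

272


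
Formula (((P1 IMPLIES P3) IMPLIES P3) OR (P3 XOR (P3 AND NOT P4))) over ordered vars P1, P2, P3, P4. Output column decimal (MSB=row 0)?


Formula: (((P1 IMPLIES P3) IMPLIES P3) OR (P3 XOR (P3 AND NOT P4))) over P1, P2, P3, P4 (16 rows)
Evaluate each row (bits = P1,P2,P3,P4, MSB first):
  row 0 [0000]: (((0 IMPLIES 0) IMPLIES 0) OR (0 XOR (0 AND NOT 0))) -> 0
  row 1 [0001]: (((0 IMPLIES 0) IMPLIES 0) OR (0 XOR (0 AND NOT 1))) -> 0
  row 2 [0010]: (((0 IMPLIES 1) IMPLIES 1) OR (1 XOR (1 AND NOT 0))) -> 1
  row 3 [0011]: (((0 IMPLIES 1) IMPLIES 1) OR (1 XOR (1 AND NOT 1))) -> 1
  row 4 [0100]: (((0 IMPLIES 0) IMPLIES 0) OR (0 XOR (0 AND NOT 0))) -> 0
  row 5 [0101]: (((0 IMPLIES 0) IMPLIES 0) OR (0 XOR (0 AND NOT 1))) -> 0
  row 6 [0110]: (((0 IMPLIES 1) IMPLIES 1) OR (1 XOR (1 AND NOT 0))) -> 1
  row 7 [0111]: (((0 IMPLIES 1) IMPLIES 1) OR (1 XOR (1 AND NOT 1))) -> 1
  row 8 [1000]: (((1 IMPLIES 0) IMPLIES 0) OR (0 XOR (0 AND NOT 0))) -> 1
  row 9 [1001]: (((1 IMPLIES 0) IMPLIES 0) OR (0 XOR (0 AND NOT 1))) -> 1
  row 10 [1010]: (((1 IMPLIES 1) IMPLIES 1) OR (1 XOR (1 AND NOT 0))) -> 1
  row 11 [1011]: (((1 IMPLIES 1) IMPLIES 1) OR (1 XOR (1 AND NOT 1))) -> 1
  row 12 [1100]: (((1 IMPLIES 0) IMPLIES 0) OR (0 XOR (0 AND NOT 0))) -> 1
  row 13 [1101]: (((1 IMPLIES 0) IMPLIES 0) OR (0 XOR (0 AND NOT 1))) -> 1
  row 14 [1110]: (((1 IMPLIES 1) IMPLIES 1) OR (1 XOR (1 AND NOT 0))) -> 1
  row 15 [1111]: (((1 IMPLIES 1) IMPLIES 1) OR (1 XOR (1 AND NOT 1))) -> 1
Full result column, 4 rows per line (P1,P2 fixed per line; P3,P4 runs 00..11 left to right):
  rows 0-3 [P1,P2=00]: 0011  = hex 3
  rows 4-7 [P1,P2=01]: 0011  = hex 3
  rows 8-11 [P1,P2=10]: 1111  = hex F
  rows 12-15 [P1,P2=11]: 1111  = hex F
Output column (row 0 .. row 15) = 0011001111111111
Output column grouped in 4s = 0011 0011 1111 1111 = 0x33FF
Convert to decimal digit by digit (value = value*16 + digit):
  3 -> 3
  3*16 + 3 = 51
  51*16 + 15 (F) = 831
  831*16 + 15 (F) = 13311
Decimal = 13311

13311


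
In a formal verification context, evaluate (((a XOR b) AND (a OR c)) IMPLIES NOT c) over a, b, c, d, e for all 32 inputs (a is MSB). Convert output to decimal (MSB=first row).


Formula: (((a XOR b) AND (a OR c)) IMPLIES NOT c) over a, b, c, d, e (32 rows)
Evaluate each row (bits = a,b,c,d,e, MSB first):
  row 0 [00000]: (((0 XOR 0) AND (0 OR 0)) IMPLIES NOT 0) -> 1
  row 1 [00001]: (((0 XOR 0) AND (0 OR 0)) IMPLIES NOT 0) -> 1
  row 2 [00010]: (((0 XOR 0) AND (0 OR 0)) IMPLIES NOT 0) -> 1
  row 3 [00011]: (((0 XOR 0) AND (0 OR 0)) IMPLIES NOT 0) -> 1
  row 4 [00100]: (((0 XOR 0) AND (0 OR 1)) IMPLIES NOT 1) -> 1
  row 5 [00101]: (((0 XOR 0) AND (0 OR 1)) IMPLIES NOT 1) -> 1
  row 6 [00110]: (((0 XOR 0) AND (0 OR 1)) IMPLIES NOT 1) -> 1
  row 7 [00111]: (((0 XOR 0) AND (0 OR 1)) IMPLIES NOT 1) -> 1
  row 8 [01000]: (((0 XOR 1) AND (0 OR 0)) IMPLIES NOT 0) -> 1
  row 9 [01001]: (((0 XOR 1) AND (0 OR 0)) IMPLIES NOT 0) -> 1
  row 10 [01010]: (((0 XOR 1) AND (0 OR 0)) IMPLIES NOT 0) -> 1
  row 11 [01011]: (((0 XOR 1) AND (0 OR 0)) IMPLIES NOT 0) -> 1
  row 12 [01100]: (((0 XOR 1) AND (0 OR 1)) IMPLIES NOT 1) -> 0
  row 13 [01101]: (((0 XOR 1) AND (0 OR 1)) IMPLIES NOT 1) -> 0
  row 14 [01110]: (((0 XOR 1) AND (0 OR 1)) IMPLIES NOT 1) -> 0
  row 15 [01111]: (((0 XOR 1) AND (0 OR 1)) IMPLIES NOT 1) -> 0
  row 16 [10000]: (((1 XOR 0) AND (1 OR 0)) IMPLIES NOT 0) -> 1
  row 17 [10001]: (((1 XOR 0) AND (1 OR 0)) IMPLIES NOT 0) -> 1
  row 18 [10010]: (((1 XOR 0) AND (1 OR 0)) IMPLIES NOT 0) -> 1
  row 19 [10011]: (((1 XOR 0) AND (1 OR 0)) IMPLIES NOT 0) -> 1
  row 20 [10100]: (((1 XOR 0) AND (1 OR 1)) IMPLIES NOT 1) -> 0
  row 21 [10101]: (((1 XOR 0) AND (1 OR 1)) IMPLIES NOT 1) -> 0
  row 22 [10110]: (((1 XOR 0) AND (1 OR 1)) IMPLIES NOT 1) -> 0
  row 23 [10111]: (((1 XOR 0) AND (1 OR 1)) IMPLIES NOT 1) -> 0
  row 24 [11000]: (((1 XOR 1) AND (1 OR 0)) IMPLIES NOT 0) -> 1
  row 25 [11001]: (((1 XOR 1) AND (1 OR 0)) IMPLIES NOT 0) -> 1
  row 26 [11010]: (((1 XOR 1) AND (1 OR 0)) IMPLIES NOT 0) -> 1
  row 27 [11011]: (((1 XOR 1) AND (1 OR 0)) IMPLIES NOT 0) -> 1
  row 28 [11100]: (((1 XOR 1) AND (1 OR 1)) IMPLIES NOT 1) -> 1
  row 29 [11101]: (((1 XOR 1) AND (1 OR 1)) IMPLIES NOT 1) -> 1
  row 30 [11110]: (((1 XOR 1) AND (1 OR 1)) IMPLIES NOT 1) -> 1
  row 31 [11111]: (((1 XOR 1) AND (1 OR 1)) IMPLIES NOT 1) -> 1
Full result column, 4 rows per line (a,b,c fixed per line; d,e runs 00..11 left to right):
  rows 0-3 [a,b,c=000]: 1111  = hex F
  rows 4-7 [a,b,c=001]: 1111  = hex F
  rows 8-11 [a,b,c=010]: 1111  = hex F
  rows 12-15 [a,b,c=011]: 0000  = hex 0
  rows 16-19 [a,b,c=100]: 1111  = hex F
  rows 20-23 [a,b,c=101]: 0000  = hex 0
  rows 24-27 [a,b,c=110]: 1111  = hex F
  rows 28-31 [a,b,c=111]: 1111  = hex F
Output column (row 0 .. row 31) = 11111111111100001111000011111111
Output column grouped in 4s = 1111 1111 1111 0000 1111 0000 1111 1111 = 0xFFF0F0FF
Convert to decimal digit by digit (value = value*16 + digit):
  F -> 15
  15*16 + 15 (F) = 255
  255*16 + 15 (F) = 4095
  4095*16 + 0 = 65520
  65520*16 + 15 (F) = 1048335
  1048335*16 + 0 = 16773360
  16773360*16 + 15 (F) = 268373775
  268373775*16 + 15 (F) = 4293980415
Decimal = 4293980415

4293980415
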